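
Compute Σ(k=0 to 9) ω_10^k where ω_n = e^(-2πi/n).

Sum of all nth roots of unity equals 0 for n > 1 (geometric series with r ≠ 1).

0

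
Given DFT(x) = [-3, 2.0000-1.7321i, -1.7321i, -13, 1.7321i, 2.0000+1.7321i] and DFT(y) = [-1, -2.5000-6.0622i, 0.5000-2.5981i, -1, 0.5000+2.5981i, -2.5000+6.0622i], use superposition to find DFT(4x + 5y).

By linearity: DFT(4x + 5y) = 4·DFT(x) + 5·DFT(y)
= 4·[-3, 2.0000-1.7321i, -1.7321i, -13, 1.7321i, 2.0000+1.7321i] + 5·[-1, -2.5000-6.0622i, 0.5000-2.5981i, -1, 0.5000+2.5981i, -2.5000+6.0622i]

Computing element-wise:
Z[0] = 4·(-3) + 5·(-1) = -17
Z[1] = 4·(2.0000-1.7321i) + 5·(-2.5000-6.0622i) = -4.5000-37.2394i
Z[2] = 4·(-1.7321i) + 5·(0.5000-2.5981i) = 2.5000-19.9189i
Z[3] = 4·(-13) + 5·(-1) = -57
Z[4] = 4·(1.7321i) + 5·(0.5000+2.5981i) = 2.5000+19.9189i
Z[5] = 4·(2.0000+1.7321i) + 5·(-2.5000+6.0622i) = -4.5000+37.2394i

DFT(4x + 5y) = 4·X + 5·Y = [-17, -4.5000-37.2394i, 2.5000-19.9189i, -57, 2.5000+19.9189i, -4.5000+37.2394i]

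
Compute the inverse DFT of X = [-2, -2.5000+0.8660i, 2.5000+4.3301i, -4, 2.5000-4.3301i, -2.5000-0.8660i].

x[n] = (1/6) Σ(k=0 to 5) X[k] · e^(2πikn/6)

Computing each x[n]:
x[0] = -1
x[1] = -2
x[2] = 0
x[3] = 2
x[4] = -2
x[5] = 1

x = [-1, -2, 0, 2, -2, 1]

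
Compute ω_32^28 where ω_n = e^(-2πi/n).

ω_32^28 = e^(-2πi·28/32)
= cos(-2π·28/32) + i·sin(-2π·28/32)
= cos(-56π/32) + i·sin(-56π/32)

ω_32^28 = cos(-56π/32) + i·sin(-56π/32) = 0.7071+0.7071i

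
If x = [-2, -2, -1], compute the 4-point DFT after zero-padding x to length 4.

Original 3-point DFT: [-5, -0.5000+0.8660i, -0.5000-0.8660i]
Zero-padded 4-point DFT provides frequency interpolation.

DFT_4([x, 0, ...]) = [-5, -1+2i, -1, -1-2i]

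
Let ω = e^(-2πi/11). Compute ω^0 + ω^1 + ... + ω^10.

Sum of all nth roots of unity equals 0 for n > 1 (geometric series with r ≠ 1).

0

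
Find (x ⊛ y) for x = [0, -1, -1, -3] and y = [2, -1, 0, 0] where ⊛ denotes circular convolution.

(x ⊛ y)[n] = Σ(m=0 to 3) x[m] · y[(n-m) mod 4]

Computing each output sample:
(x ⊛ y)[0] = 3
(x ⊛ y)[1] = -2
(x ⊛ y)[2] = -1
(x ⊛ y)[3] = -5

x ⊛ y = [3, -2, -1, -5]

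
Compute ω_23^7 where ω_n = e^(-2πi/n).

ω_23^7 = e^(-2πi·7/23)
= cos(-2π·7/23) + i·sin(-2π·7/23)
= cos(-14π/23) + i·sin(-14π/23)

ω_23^7 = cos(-14π/23) + i·sin(-14π/23) = -0.3349-0.9423i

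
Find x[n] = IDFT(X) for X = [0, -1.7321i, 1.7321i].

x[n] = (1/3) Σ(k=0 to 2) X[k] · e^(2πikn/3)

Computing each x[n]:
x[0] = 0
x[1] = 1
x[2] = -1

x = [0, 1, -1]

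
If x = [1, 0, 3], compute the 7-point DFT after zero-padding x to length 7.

Original 3-point DFT: [4, -0.5000+2.5981i, -0.5000-2.5981i]
Zero-padded 7-point DFT provides frequency interpolation.

DFT_7([x, 0, ...]) = [4, 0.3324-2.9248i, -1.7029+1.3017i, 2.8705+2.3455i, 2.8705-2.3455i, -1.7029-1.3017i, 0.3324+2.9248i]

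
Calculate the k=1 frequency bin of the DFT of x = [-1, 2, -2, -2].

X[1] = Σ(n=0 to 3) x[n] · ω_4^(1n) where ω_4 = e^(-2πi/4)
= (-1)·ω_4^0 + (2)·ω_4^1 + (-2)·ω_4^2 + (-2)·ω_4^3

X[1] = 1-4i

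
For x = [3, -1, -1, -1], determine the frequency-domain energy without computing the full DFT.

Parseval: Σ|x[n]|² = (1/N)Σ|X[k]|², so Σ|X[k]|² = N·Σ|x[n]|² = 4·12.0000

Σ|X[k]|² = N·Σ|x[n]|² = 4·12.0000 = 48.0000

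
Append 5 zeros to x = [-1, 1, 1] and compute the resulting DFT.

Original 3-point DFT: [1, -2, -2]
Zero-padded 8-point DFT provides frequency interpolation.

DFT_8([x, 0, ...]) = [1, -0.2929-1.7071i, -2-1i, -1.7071+0.2929i, -1, -1.7071-0.2929i, -2+1i, -0.2929+1.7071i]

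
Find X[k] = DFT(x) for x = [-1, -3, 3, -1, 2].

X[k] = Σ(n=0 to 4) x[n] · ω_5^(nk)
where ω_5 = e^(-2πi/5)

Computing each X[k]:
X[0] = 0
X[1] = -2.9271+2.4041i
X[2] = 0.4271+6.7432i
X[3] = 0.4271-6.7432i
X[4] = -2.9271-2.4041i

X = [0, -2.9271+2.4041i, 0.4271+6.7432i, 0.4271-6.7432i, -2.9271-2.4041i]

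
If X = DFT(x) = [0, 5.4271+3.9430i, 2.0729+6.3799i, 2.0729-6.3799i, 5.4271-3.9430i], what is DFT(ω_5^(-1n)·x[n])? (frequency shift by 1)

Modulation property: DFT(ω_5^(-1n)·x[n]) = X[(k-1) mod 5], so circularly shift X by 1 positions.

X[k-1] = [5.4271-3.9430i, 0, 5.4271+3.9430i, 2.0729+6.3799i, 2.0729-6.3799i]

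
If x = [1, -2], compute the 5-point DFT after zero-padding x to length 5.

Original 2-point DFT: [-1, 3]
Zero-padded 5-point DFT provides frequency interpolation.

DFT_5([x, 0, ...]) = [-1, 0.3820+1.9021i, 2.6180+1.1756i, 2.6180-1.1756i, 0.3820-1.9021i]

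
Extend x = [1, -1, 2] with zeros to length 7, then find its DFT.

Original 3-point DFT: [2, 0.5000+2.5981i, 0.5000-2.5981i]
Zero-padded 7-point DFT provides frequency interpolation.

DFT_7([x, 0, ...]) = [2, -0.0685-1.1680i, -0.5794+1.8427i, 3.1479+1.9975i, 3.1479-1.9975i, -0.5794-1.8427i, -0.0685+1.1680i]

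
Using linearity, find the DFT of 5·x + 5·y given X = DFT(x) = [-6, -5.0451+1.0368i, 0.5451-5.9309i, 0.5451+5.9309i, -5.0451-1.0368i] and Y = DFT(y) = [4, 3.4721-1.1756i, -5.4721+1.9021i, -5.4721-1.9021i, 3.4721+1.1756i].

By linearity: DFT(5x + 5y) = 5·DFT(x) + 5·DFT(y)
= 5·[-6, -5.0451+1.0368i, 0.5451-5.9309i, 0.5451+5.9309i, -5.0451-1.0368i] + 5·[4, 3.4721-1.1756i, -5.4721+1.9021i, -5.4721-1.9021i, 3.4721+1.1756i]

Computing element-wise:
Z[0] = 5·(-6) + 5·(4) = -10
Z[1] = 5·(-5.0451+1.0368i) + 5·(3.4721-1.1756i) = -7.8650-0.6940i
Z[2] = 5·(0.5451-5.9309i) + 5·(-5.4721+1.9021i) = -24.6350-20.1440i
Z[3] = 5·(0.5451+5.9309i) + 5·(-5.4721-1.9021i) = -24.6350+20.1440i
Z[4] = 5·(-5.0451-1.0368i) + 5·(3.4721+1.1756i) = -7.8650+0.6940i

DFT(5x + 5y) = 5·X + 5·Y = [-10, -7.8650-0.6940i, -24.6350-20.1440i, -24.6350+20.1440i, -7.8650+0.6940i]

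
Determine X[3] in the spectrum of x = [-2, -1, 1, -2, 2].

X[3] = Σ(n=0 to 4) x[n] · ω_5^(3n) where ω_5 = e^(-2πi/5)
= (-2)·ω_5^0 + (-1)·ω_5^3 + (1)·ω_5^6 + (-2)·ω_5^9 + (2)·ω_5^12

X[3] = -3.1180-4.6165i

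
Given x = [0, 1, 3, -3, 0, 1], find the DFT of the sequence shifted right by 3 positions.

Time shift by 3: X_shifted[k] = ω_6^(3k) · X[k]
Shifted x = [-3, 0, 1, 0, 1, 3]

DFT(x[n-3]) = [2, -2.5000+2.5981i, -5.5000+2.5981i, -4, -5.5000-2.5981i, -2.5000-2.5981i]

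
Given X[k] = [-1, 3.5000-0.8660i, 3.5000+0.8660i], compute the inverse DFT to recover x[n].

x[n] = (1/3) Σ(k=0 to 2) X[k] · e^(2πikn/3)

Computing each x[n]:
x[0] = 2
x[1] = -1
x[2] = -2

x = [2, -1, -2]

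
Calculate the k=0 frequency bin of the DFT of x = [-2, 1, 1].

X[0] = Σ(n=0 to 2) x[n] · ω_3^0 = Σ x[n]
= (-2) + (1) + (1)

X[0] = 0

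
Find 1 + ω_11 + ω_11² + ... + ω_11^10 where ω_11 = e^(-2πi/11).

Sum of all nth roots of unity equals 0 for n > 1 (geometric series with r ≠ 1).

0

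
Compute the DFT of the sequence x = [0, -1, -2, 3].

X[k] = Σ(n=0 to 3) x[n] · ω_4^(nk)
where ω_4 = e^(-2πi/4)

Computing each X[k]:
X[0] = 0
X[1] = 2+4i
X[2] = -4
X[3] = 2-4i

X = [0, 2+4i, -4, 2-4i]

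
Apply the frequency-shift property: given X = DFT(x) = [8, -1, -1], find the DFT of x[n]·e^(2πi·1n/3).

Modulation property: DFT(ω_3^(-1n)·x[n]) = X[(k-1) mod 3], so circularly shift X by 1 positions.

X[k-1] = [-1, 8, -1]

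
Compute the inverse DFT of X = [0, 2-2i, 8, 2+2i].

x[n] = (1/4) Σ(k=0 to 3) X[k] · e^(2πikn/4)

Computing each x[n]:
x[0] = 3
x[1] = -1
x[2] = 1
x[3] = -3

x = [3, -1, 1, -3]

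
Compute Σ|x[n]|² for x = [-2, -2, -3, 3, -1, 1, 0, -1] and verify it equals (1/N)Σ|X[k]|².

Time domain:
Σ|x[n]|² = |-2|² + |-2|² + |-3|² + |3|² + |-1|² + |1|² + |0|² + |-1|² = 29.0000

Frequency domain:
(1/8)Σ|X[k]|² = (1/8)(|-5|² + |-5.9497+2.2929i|² + |3i|² + |3.9497-3.7071i|² + |-7|² + |3.9497+3.7071i|² + |-3i|² + |-5.9497-2.2929i|²) = (1/8)·232.0000 = 29.0000

Both sides agree, confirming Parseval's theorem.

Σ|x[n]|² = (1/N)Σ|X[k]|² = 29.0000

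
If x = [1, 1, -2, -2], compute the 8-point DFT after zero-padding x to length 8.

Original 4-point DFT: [-2, 3-3i, 0, 3+3i]
Zero-padded 8-point DFT provides frequency interpolation.

DFT_8([x, 0, ...]) = [-2, 3.1213+2.7071i, 3-3i, -1.1213-1.2929i, 0, -1.1213+1.2929i, 3+3i, 3.1213-2.7071i]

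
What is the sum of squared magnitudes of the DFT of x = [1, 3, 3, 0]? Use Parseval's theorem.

Parseval: Σ|x[n]|² = (1/N)Σ|X[k]|², so Σ|X[k]|² = N·Σ|x[n]|² = 4·19.0000

Σ|X[k]|² = N·Σ|x[n]|² = 4·19.0000 = 76.0000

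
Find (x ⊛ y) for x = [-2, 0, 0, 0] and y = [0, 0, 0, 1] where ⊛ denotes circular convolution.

(x ⊛ y)[n] = Σ(m=0 to 3) x[m] · y[(n-m) mod 4]

Computing each output sample:
(x ⊛ y)[0] = 0
(x ⊛ y)[1] = 0
(x ⊛ y)[2] = 0
(x ⊛ y)[3] = -2

x ⊛ y = [0, 0, 0, -2]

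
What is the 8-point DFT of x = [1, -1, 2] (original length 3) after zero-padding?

Original 3-point DFT: [2, 0.5000+2.5981i, 0.5000-2.5981i]
Zero-padded 8-point DFT provides frequency interpolation.

DFT_8([x, 0, ...]) = [2, 0.2929-1.2929i, -1+1i, 1.7071+2.7071i, 4, 1.7071-2.7071i, -1-1i, 0.2929+1.2929i]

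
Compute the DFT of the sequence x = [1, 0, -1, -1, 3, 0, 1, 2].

X[k] = Σ(n=0 to 7) x[n] · ω_8^(nk)
where ω_8 = e^(-2πi/8)

Computing each X[k]:
X[0] = 5
X[1] = 0.1213+4.1213i
X[2] = 4+1i
X[3] = -4.1213+0.1213i
X[4] = 3
X[5] = -4.1213-0.1213i
X[6] = 4-1i
X[7] = 0.1213-4.1213i

X = [5, 0.1213+4.1213i, 4+1i, -4.1213+0.1213i, 3, -4.1213-0.1213i, 4-1i, 0.1213-4.1213i]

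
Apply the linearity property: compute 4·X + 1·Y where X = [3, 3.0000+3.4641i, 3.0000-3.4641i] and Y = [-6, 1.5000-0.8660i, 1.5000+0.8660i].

By linearity: DFT(4x + 1y) = 4·DFT(x) + 1·DFT(y)
= 4·[3, 3.0000+3.4641i, 3.0000-3.4641i] + 1·[-6, 1.5000-0.8660i, 1.5000+0.8660i]

Computing element-wise:
Z[0] = 4·(3) + 1·(-6) = 6
Z[1] = 4·(3.0000+3.4641i) + 1·(1.5000-0.8660i) = 13.5000+12.9904i
Z[2] = 4·(3.0000-3.4641i) + 1·(1.5000+0.8660i) = 13.5000-12.9904i

DFT(4x + 1y) = 4·X + 1·Y = [6, 13.5000+12.9904i, 13.5000-12.9904i]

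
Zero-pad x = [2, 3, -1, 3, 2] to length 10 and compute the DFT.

Original 5-point DFT: [9, 1.9271+1.4001i, -1.4271-4.3920i, -1.4271+4.3920i, 1.9271-1.4001i]
Zero-padded 10-point DFT provides frequency interpolation.

DFT_10([x, 0, ...]) = [9, 1.5729-4.8410i, 1.9271+1.4001i, 4.9271-3.5797i, -1.4271-4.3920i, -3, -1.4271+4.3920i, 4.9271+3.5797i, 1.9271-1.4001i, 1.5729+4.8410i]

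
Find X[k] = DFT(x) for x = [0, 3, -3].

X[k] = Σ(n=0 to 2) x[n] · ω_3^(nk)
where ω_3 = e^(-2πi/3)

Computing each X[k]:
X[0] = 0
X[1] = -5.1962i
X[2] = 5.1962i

X = [0, -5.1962i, 5.1962i]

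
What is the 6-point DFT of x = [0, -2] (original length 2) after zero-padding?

Original 2-point DFT: [-2, 2]
Zero-padded 6-point DFT provides frequency interpolation.

DFT_6([x, 0, ...]) = [-2, -1.0000+1.7321i, 1.0000+1.7321i, 2, 1.0000-1.7321i, -1.0000-1.7321i]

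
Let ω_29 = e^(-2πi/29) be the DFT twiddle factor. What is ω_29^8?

ω_29^8 = e^(-2πi·8/29)
= cos(-2π·8/29) + i·sin(-2π·8/29)
= cos(-16π/29) + i·sin(-16π/29)

ω_29^8 = cos(-16π/29) + i·sin(-16π/29) = -0.1618-0.9868i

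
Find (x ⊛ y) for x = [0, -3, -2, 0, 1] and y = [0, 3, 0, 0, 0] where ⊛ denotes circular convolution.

(x ⊛ y)[n] = Σ(m=0 to 4) x[m] · y[(n-m) mod 5]

Computing each output sample:
(x ⊛ y)[0] = 3
(x ⊛ y)[1] = 0
(x ⊛ y)[2] = -9
(x ⊛ y)[3] = -6
(x ⊛ y)[4] = 0

x ⊛ y = [3, 0, -9, -6, 0]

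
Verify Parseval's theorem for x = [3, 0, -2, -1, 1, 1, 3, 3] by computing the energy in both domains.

Time domain:
Σ|x[n]|² = |3|² + |0|² + |-2|² + |-1|² + |1|² + |1|² + |3|² + |3|² = 34.0000

Frequency domain:
(1/8)Σ|X[k]|² = (1/8)(|8|² + |4.1213+8.5355i|² + |3+1i|² + |-0.1213-1.4645i|² + |2|² + |-0.1213+1.4645i|² + |3-1i|² + |4.1213-8.5355i|²) = (1/8)·272.0000 = 34.0000

Both sides agree, confirming Parseval's theorem.

Σ|x[n]|² = (1/N)Σ|X[k]|² = 34.0000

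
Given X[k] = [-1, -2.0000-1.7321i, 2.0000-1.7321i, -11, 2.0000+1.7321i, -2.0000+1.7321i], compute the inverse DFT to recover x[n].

x[n] = (1/6) Σ(k=0 to 5) X[k] · e^(2πikn/6)

Computing each x[n]:
x[0] = -2
x[1] = 2
x[2] = -2
x[3] = 3
x[4] = -2
x[5] = 0

x = [-2, 2, -2, 3, -2, 0]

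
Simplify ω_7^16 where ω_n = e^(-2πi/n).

Since ω_7^7 = 1, powers reduce modulo 7.
16 mod 7 = 2
So ω_7^16 = ω_7^2 = e^(-2πi·2/7)

ω_7^16 = ω_7^2 = -0.2225-0.9749i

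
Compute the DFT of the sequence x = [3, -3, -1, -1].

X[k] = Σ(n=0 to 3) x[n] · ω_4^(nk)
where ω_4 = e^(-2πi/4)

Computing each X[k]:
X[0] = -2
X[1] = 4+2i
X[2] = 6
X[3] = 4-2i

X = [-2, 4+2i, 6, 4-2i]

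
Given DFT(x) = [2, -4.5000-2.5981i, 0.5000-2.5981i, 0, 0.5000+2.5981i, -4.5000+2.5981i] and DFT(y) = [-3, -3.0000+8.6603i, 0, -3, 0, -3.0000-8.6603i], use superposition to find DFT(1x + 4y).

By linearity: DFT(1x + 4y) = 1·DFT(x) + 4·DFT(y)
= 1·[2, -4.5000-2.5981i, 0.5000-2.5981i, 0, 0.5000+2.5981i, -4.5000+2.5981i] + 4·[-3, -3.0000+8.6603i, 0, -3, 0, -3.0000-8.6603i]

Computing element-wise:
Z[0] = 1·(2) + 4·(-3) = -10
Z[1] = 1·(-4.5000-2.5981i) + 4·(-3.0000+8.6603i) = -16.5000+32.0431i
Z[2] = 1·(0.5000-2.5981i) + 4·(0) = 0.5000-2.5981i
Z[3] = 1·(0) + 4·(-3) = -12
Z[4] = 1·(0.5000+2.5981i) + 4·(0) = 0.5000+2.5981i
Z[5] = 1·(-4.5000+2.5981i) + 4·(-3.0000-8.6603i) = -16.5000-32.0431i

DFT(1x + 4y) = 1·X + 4·Y = [-10, -16.5000+32.0431i, 0.5000-2.5981i, -12, 0.5000+2.5981i, -16.5000-32.0431i]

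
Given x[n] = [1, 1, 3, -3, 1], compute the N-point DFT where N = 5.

X[k] = Σ(n=0 to 4) x[n] · ω_5^(nk)
where ω_5 = e^(-2πi/5)

Computing each X[k]:
X[0] = 3
X[1] = 1.6180-3.5267i
X[2] = -0.6180+5.7063i
X[3] = -0.6180-5.7063i
X[4] = 1.6180+3.5267i

X = [3, 1.6180-3.5267i, -0.6180+5.7063i, -0.6180-5.7063i, 1.6180+3.5267i]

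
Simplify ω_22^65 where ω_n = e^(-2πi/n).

Since ω_22^22 = 1, powers reduce modulo 22.
65 mod 22 = 21
So ω_22^65 = ω_22^21 = e^(-2πi·21/22)

ω_22^65 = ω_22^21 = 0.9595+0.2817i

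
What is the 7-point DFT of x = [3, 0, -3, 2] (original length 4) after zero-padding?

Original 4-point DFT: [2, 6+2i, -2, 6-2i]
Zero-padded 7-point DFT provides frequency interpolation.

DFT_7([x, 0, ...]) = [2, 1.8656+2.0570i, 6.9499+0.2620i, 0.6845-4.2954i, 0.6845+4.2954i, 6.9499-0.2620i, 1.8656-2.0570i]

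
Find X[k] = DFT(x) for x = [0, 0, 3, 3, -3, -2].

X[k] = Σ(n=0 to 5) x[n] · ω_6^(nk)
where ω_6 = e^(-2πi/6)

Computing each X[k]:
X[0] = 1
X[1] = -4.0000-6.9282i
X[2] = 4.0000+3.4641i
X[3] = -1
X[4] = 4.0000-3.4641i
X[5] = -4.0000+6.9282i

X = [1, -4.0000-6.9282i, 4.0000+3.4641i, -1, 4.0000-3.4641i, -4.0000+6.9282i]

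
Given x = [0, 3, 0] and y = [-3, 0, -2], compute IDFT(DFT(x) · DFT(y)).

(x ⊛ y)[n] = Σ(m=0 to 2) x[m] · y[(n-m) mod 3]

Computing each output sample:
(x ⊛ y)[0] = -6
(x ⊛ y)[1] = -9
(x ⊛ y)[2] = 0

x ⊛ y = [-6, -9, 0]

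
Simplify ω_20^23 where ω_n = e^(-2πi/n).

Since ω_20^20 = 1, powers reduce modulo 20.
23 mod 20 = 3
So ω_20^23 = ω_20^3 = e^(-2πi·3/20)

ω_20^23 = ω_20^3 = 0.5878-0.8090i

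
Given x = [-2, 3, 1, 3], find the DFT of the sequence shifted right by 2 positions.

Time shift by 2: X_shifted[k] = ω_4^(2k) · X[k]
Shifted x = [1, 3, -2, 3]

DFT(x[n-2]) = [5, 3, -7, 3]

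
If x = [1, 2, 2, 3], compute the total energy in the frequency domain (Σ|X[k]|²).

Parseval: Σ|x[n]|² = (1/N)Σ|X[k]|², so Σ|X[k]|² = N·Σ|x[n]|² = 4·18.0000

Σ|X[k]|² = N·Σ|x[n]|² = 4·18.0000 = 72.0000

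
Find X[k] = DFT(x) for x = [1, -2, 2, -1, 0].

X[k] = Σ(n=0 to 4) x[n] · ω_5^(nk)
where ω_5 = e^(-2πi/5)

Computing each X[k]:
X[0] = 0
X[1] = -0.4271+0.1388i
X[2] = 2.9271+4.0287i
X[3] = 2.9271-4.0287i
X[4] = -0.4271-0.1388i

X = [0, -0.4271+0.1388i, 2.9271+4.0287i, 2.9271-4.0287i, -0.4271-0.1388i]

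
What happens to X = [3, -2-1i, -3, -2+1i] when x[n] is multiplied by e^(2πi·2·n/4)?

Modulation property: DFT(ω_4^(-2n)·x[n]) = X[(k-2) mod 4], so circularly shift X by 2 positions.

X[k-2] = [-3, -2+1i, 3, -2-1i]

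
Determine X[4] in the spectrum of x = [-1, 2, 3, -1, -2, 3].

X[4] = Σ(n=0 to 5) x[n] · ω_6^(4n) where ω_6 = e^(-2πi/6)
= (-1)·ω_6^0 + (2)·ω_6^4 + (3)·ω_6^8 + (-1)·ω_6^12 + (-2)·ω_6^16 + (3)·ω_6^20

X[4] = -5.0000-5.1962i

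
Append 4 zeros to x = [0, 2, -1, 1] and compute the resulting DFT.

Original 4-point DFT: [2, 1-1i, -4, 1+1i]
Zero-padded 8-point DFT provides frequency interpolation.

DFT_8([x, 0, ...]) = [2, 0.7071-1.1213i, 1-1i, -0.7071-3.1213i, -4, -0.7071+3.1213i, 1+1i, 0.7071+1.1213i]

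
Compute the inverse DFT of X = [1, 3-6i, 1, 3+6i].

x[n] = (1/4) Σ(k=0 to 3) X[k] · e^(2πikn/4)

Computing each x[n]:
x[0] = 2
x[1] = 3
x[2] = -1
x[3] = -3

x = [2, 3, -1, -3]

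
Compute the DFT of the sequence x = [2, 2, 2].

X[k] = Σ(n=0 to 2) x[n] · ω_3^(nk)
where ω_3 = e^(-2πi/3)

Computing each X[k]:
X[0] = 6
X[1] = 0
X[2] = 0

X = [6, 0, 0]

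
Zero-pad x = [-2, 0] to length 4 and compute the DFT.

Original 2-point DFT: [-2, -2]
Zero-padded 4-point DFT provides frequency interpolation.

DFT_4([x, 0, ...]) = [-2, -2, -2, -2]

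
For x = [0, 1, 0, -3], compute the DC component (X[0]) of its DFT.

X[0] = Σ(n=0 to 3) x[n] · ω_4^0 = Σ x[n]
= (0) + (1) + (0) + (-3)

X[0] = -2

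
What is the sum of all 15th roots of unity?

Sum of all nth roots of unity equals 0 for n > 1 (geometric series with r ≠ 1).

0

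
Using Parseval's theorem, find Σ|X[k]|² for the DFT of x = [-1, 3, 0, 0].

Parseval: Σ|x[n]|² = (1/N)Σ|X[k]|², so Σ|X[k]|² = N·Σ|x[n]|² = 4·10.0000

Σ|X[k]|² = N·Σ|x[n]|² = 4·10.0000 = 40.0000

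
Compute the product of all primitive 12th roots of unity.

The primitive 12th roots of unity are ω_12^k for k coprime to 12: k ∈ {1, 5, 7, 11}
Their product equals the constant term of the cyclotomic polynomial Φ_12(x) up to sign.
For n ≥ 3, the product of all primitive nth roots of unity is 1. (For n=1 it is 1; for n=2 it is -1.)

1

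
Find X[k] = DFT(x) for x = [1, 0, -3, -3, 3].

X[k] = Σ(n=0 to 4) x[n] · ω_5^(nk)
where ω_5 = e^(-2πi/5)

Computing each X[k]:
X[0] = -2
X[1] = 6.7812+2.8532i
X[2] = -3.2812+1.7634i
X[3] = -3.2812-1.7634i
X[4] = 6.7812-2.8532i

X = [-2, 6.7812+2.8532i, -3.2812+1.7634i, -3.2812-1.7634i, 6.7812-2.8532i]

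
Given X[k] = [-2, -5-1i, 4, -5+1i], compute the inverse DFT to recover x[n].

x[n] = (1/4) Σ(k=0 to 3) X[k] · e^(2πikn/4)

Computing each x[n]:
x[0] = -2
x[1] = -1
x[2] = 3
x[3] = -2

x = [-2, -1, 3, -2]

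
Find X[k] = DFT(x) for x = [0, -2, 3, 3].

X[k] = Σ(n=0 to 3) x[n] · ω_4^(nk)
where ω_4 = e^(-2πi/4)

Computing each X[k]:
X[0] = 4
X[1] = -3+5i
X[2] = 2
X[3] = -3-5i

X = [4, -3+5i, 2, -3-5i]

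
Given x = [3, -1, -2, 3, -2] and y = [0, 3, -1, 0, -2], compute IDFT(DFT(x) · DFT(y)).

(x ⊛ y)[n] = Σ(m=0 to 4) x[m] · y[(n-m) mod 5]

Computing each output sample:
(x ⊛ y)[0] = -7
(x ⊛ y)[1] = 15
(x ⊛ y)[2] = -12
(x ⊛ y)[3] = -1
(x ⊛ y)[4] = 5

x ⊛ y = [-7, 15, -12, -1, 5]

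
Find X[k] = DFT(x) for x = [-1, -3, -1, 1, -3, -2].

X[k] = Σ(n=0 to 5) x[n] · ω_6^(nk)
where ω_6 = e^(-2πi/6)

Computing each X[k]:
X[0] = -9
X[1] = -2.5000-0.8660i
X[2] = 4.5000+2.5981i
X[3] = -1
X[4] = 4.5000-2.5981i
X[5] = -2.5000+0.8660i

X = [-9, -2.5000-0.8660i, 4.5000+2.5981i, -1, 4.5000-2.5981i, -2.5000+0.8660i]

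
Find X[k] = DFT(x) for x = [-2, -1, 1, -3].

X[k] = Σ(n=0 to 3) x[n] · ω_4^(nk)
where ω_4 = e^(-2πi/4)

Computing each X[k]:
X[0] = -5
X[1] = -3-2i
X[2] = 3
X[3] = -3+2i

X = [-5, -3-2i, 3, -3+2i]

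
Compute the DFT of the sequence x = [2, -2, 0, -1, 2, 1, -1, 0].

X[k] = Σ(n=0 to 7) x[n] · ω_8^(nk)
where ω_8 = e^(-2πi/8)

Computing each X[k]:
X[0] = 1
X[1] = -1.4142+1.8284i
X[2] = 5
X[3] = 1.4142+3.8284i
X[4] = 5
X[5] = 1.4142-3.8284i
X[6] = 5
X[7] = -1.4142-1.8284i

X = [1, -1.4142+1.8284i, 5, 1.4142+3.8284i, 5, 1.4142-3.8284i, 5, -1.4142-1.8284i]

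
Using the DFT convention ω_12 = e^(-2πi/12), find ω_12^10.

ω_12^10 = e^(-2πi·10/12)
= cos(-2π·10/12) + i·sin(-2π·10/12)
= cos(-20π/12) + i·sin(-20π/12)

ω_12^10 = cos(-20π/12) + i·sin(-20π/12) = 0.5000+0.8660i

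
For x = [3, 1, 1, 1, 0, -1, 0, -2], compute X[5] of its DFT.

X[5] = Σ(n=0 to 7) x[n] · ω_8^(5n) where ω_8 = e^(-2πi/8)
= (3)·ω_8^0 + (1)·ω_8^5 + (1)·ω_8^10 + (1)·ω_8^15 + (0)·ω_8^20 + (-1)·ω_8^25 + (0)·ω_8^30 + (-2)·ω_8^35

X[5] = 3.7071+2.5355i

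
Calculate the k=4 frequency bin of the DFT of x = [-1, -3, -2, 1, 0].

X[4] = Σ(n=0 to 4) x[n] · ω_5^(4n) where ω_5 = e^(-2πi/5)
= (-1)·ω_5^0 + (-3)·ω_5^4 + (-2)·ω_5^8 + (1)·ω_5^12 + (0)·ω_5^16

X[4] = -1.1180-4.6165i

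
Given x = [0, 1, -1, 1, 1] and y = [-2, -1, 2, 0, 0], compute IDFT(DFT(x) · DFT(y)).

(x ⊛ y)[n] = Σ(m=0 to 4) x[m] · y[(n-m) mod 5]

Computing each output sample:
(x ⊛ y)[0] = 1
(x ⊛ y)[1] = 0
(x ⊛ y)[2] = 1
(x ⊛ y)[3] = 1
(x ⊛ y)[4] = -5

x ⊛ y = [1, 0, 1, 1, -5]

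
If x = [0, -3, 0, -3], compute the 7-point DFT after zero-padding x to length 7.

Original 4-point DFT: [-6, 0, 6, 0]
Zero-padded 7-point DFT provides frequency interpolation.

DFT_7([x, 0, ...]) = [-6, 0.8324+3.6471i, -1.2029+0.5793i, 3.3705+4.2264i, 3.3705-4.2264i, -1.2029-0.5793i, 0.8324-3.6471i]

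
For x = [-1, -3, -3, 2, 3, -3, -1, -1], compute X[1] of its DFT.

X[1] = Σ(n=0 to 7) x[n] · ω_8^(1n) where ω_8 = e^(-2πi/8)
= (-1)·ω_8^0 + (-3)·ω_8^1 + (-3)·ω_8^2 + (2)·ω_8^3 + (3)·ω_8^4 + (-3)·ω_8^5 + (-1)·ω_8^6 + (-1)·ω_8^7

X[1] = -6.1213-0.1213i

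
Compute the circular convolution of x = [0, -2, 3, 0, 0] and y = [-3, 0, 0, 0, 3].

(x ⊛ y)[n] = Σ(m=0 to 4) x[m] · y[(n-m) mod 5]

Computing each output sample:
(x ⊛ y)[0] = -6
(x ⊛ y)[1] = 15
(x ⊛ y)[2] = -9
(x ⊛ y)[3] = 0
(x ⊛ y)[4] = 0

x ⊛ y = [-6, 15, -9, 0, 0]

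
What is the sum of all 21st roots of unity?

Sum of all nth roots of unity equals 0 for n > 1 (geometric series with r ≠ 1).

0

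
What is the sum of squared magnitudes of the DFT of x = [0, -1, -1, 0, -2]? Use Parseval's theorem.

Parseval: Σ|x[n]|² = (1/N)Σ|X[k]|², so Σ|X[k]|² = N·Σ|x[n]|² = 5·6.0000

Σ|X[k]|² = N·Σ|x[n]|² = 5·6.0000 = 30.0000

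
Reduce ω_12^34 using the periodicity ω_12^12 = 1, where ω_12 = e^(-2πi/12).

Since ω_12^12 = 1, powers reduce modulo 12.
34 mod 12 = 10
So ω_12^34 = ω_12^10 = e^(-2πi·10/12)

ω_12^34 = ω_12^10 = 0.5000+0.8660i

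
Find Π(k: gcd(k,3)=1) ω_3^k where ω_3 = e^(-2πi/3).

The primitive 3rd roots of unity are ω_3^k for k coprime to 3: k ∈ {1, 2}
Their product equals the constant term of the cyclotomic polynomial Φ_3(x) up to sign.
For n ≥ 3, the product of all primitive nth roots of unity is 1. (For n=1 it is 1; for n=2 it is -1.)

1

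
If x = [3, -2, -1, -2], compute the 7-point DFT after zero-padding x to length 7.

Original 4-point DFT: [-2, 4, 6, 4]
Zero-padded 7-point DFT provides frequency interpolation.

DFT_7([x, 0, ...]) = [-2, 3.7775+3.4064i, 3.0990-0.0477i, 4.6235+2.0358i, 4.6235-2.0358i, 3.0990+0.0477i, 3.7775-3.4064i]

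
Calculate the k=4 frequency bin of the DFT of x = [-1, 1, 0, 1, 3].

X[4] = Σ(n=0 to 4) x[n] · ω_5^(4n) where ω_5 = e^(-2πi/5)
= (-1)·ω_5^0 + (1)·ω_5^4 + (0)·ω_5^8 + (1)·ω_5^12 + (3)·ω_5^16

X[4] = -0.5729-2.4899i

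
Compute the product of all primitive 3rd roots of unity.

The primitive 3rd roots of unity are ω_3^k for k coprime to 3: k ∈ {1, 2}
Their product equals the constant term of the cyclotomic polynomial Φ_3(x) up to sign.
For n ≥ 3, the product of all primitive nth roots of unity is 1. (For n=1 it is 1; for n=2 it is -1.)

1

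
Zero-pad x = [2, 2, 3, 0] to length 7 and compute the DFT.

Original 4-point DFT: [7, -1-2i, 3, -1+2i]
Zero-padded 7-point DFT provides frequency interpolation.

DFT_7([x, 0, ...]) = [7, 2.5794-4.4884i, -1.1479-0.6482i, 2.0685+1.4777i, 2.0685-1.4777i, -1.1479+0.6482i, 2.5794+4.4884i]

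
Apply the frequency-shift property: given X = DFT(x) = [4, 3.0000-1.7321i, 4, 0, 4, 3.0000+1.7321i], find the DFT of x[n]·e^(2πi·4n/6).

Modulation property: DFT(ω_6^(-4n)·x[n]) = X[(k-4) mod 6], so circularly shift X by 4 positions.

X[k-4] = [4, 0, 4, 3.0000+1.7321i, 4, 3.0000-1.7321i]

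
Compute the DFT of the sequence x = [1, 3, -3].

X[k] = Σ(n=0 to 2) x[n] · ω_3^(nk)
where ω_3 = e^(-2πi/3)

Computing each X[k]:
X[0] = 1
X[1] = 1.0000-5.1962i
X[2] = 1.0000+5.1962i

X = [1, 1.0000-5.1962i, 1.0000+5.1962i]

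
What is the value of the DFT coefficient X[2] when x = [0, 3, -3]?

X[2] = Σ(n=0 to 2) x[n] · ω_3^(2n) where ω_3 = e^(-2πi/3)
= (0)·ω_3^0 + (3)·ω_3^2 + (-3)·ω_3^4

X[2] = 5.1962i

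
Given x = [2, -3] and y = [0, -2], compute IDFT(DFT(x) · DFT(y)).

(x ⊛ y)[n] = Σ(m=0 to 1) x[m] · y[(n-m) mod 2]

Computing each output sample:
(x ⊛ y)[0] = 6
(x ⊛ y)[1] = -4

x ⊛ y = [6, -4]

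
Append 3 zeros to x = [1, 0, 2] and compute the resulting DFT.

Original 3-point DFT: [3, 1.7321i, -1.7321i]
Zero-padded 6-point DFT provides frequency interpolation.

DFT_6([x, 0, ...]) = [3, -1.7321i, 1.7321i, 3, -1.7321i, 1.7321i]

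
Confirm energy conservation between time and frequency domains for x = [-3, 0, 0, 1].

Time domain:
Σ|x[n]|² = |-3|² + |0|² + |0|² + |1|² = 10.0000

Frequency domain:
(1/4)Σ|X[k]|² = (1/4)(|-2|² + |-3+1i|² + |-4|² + |-3-1i|²) = (1/4)·40.0000 = 10.0000

Both sides agree, confirming Parseval's theorem.

Σ|x[n]|² = (1/N)Σ|X[k]|² = 10.0000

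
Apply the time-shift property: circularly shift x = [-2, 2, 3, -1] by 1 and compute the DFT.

Time shift by 1: X_shifted[k] = ω_4^(1k) · X[k]
Shifted x = [-1, -2, 2, 3]

DFT(x[n-1]) = [2, -3+5i, 0, -3-5i]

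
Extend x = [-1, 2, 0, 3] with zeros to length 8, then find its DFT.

Original 4-point DFT: [4, -1+1i, -6, -1-1i]
Zero-padded 8-point DFT provides frequency interpolation.

DFT_8([x, 0, ...]) = [4, -1.7071-3.5355i, -1+1i, -0.2929-3.5355i, -6, -0.2929+3.5355i, -1-1i, -1.7071+3.5355i]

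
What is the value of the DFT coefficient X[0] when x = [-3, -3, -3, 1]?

X[0] = Σ(n=0 to 3) x[n] · ω_4^0 = Σ x[n]
= (-3) + (-3) + (-3) + (1)

X[0] = -8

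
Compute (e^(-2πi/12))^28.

Since ω_12^12 = 1, powers reduce modulo 12.
28 mod 12 = 4
So ω_12^28 = ω_12^4 = e^(-2πi·4/12)

ω_12^28 = ω_12^4 = -0.5000-0.8660i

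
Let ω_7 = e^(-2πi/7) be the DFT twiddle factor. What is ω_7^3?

ω_7^3 = e^(-2πi·3/7)
= cos(-2π·3/7) + i·sin(-2π·3/7)
= cos(-6π/7) + i·sin(-6π/7)

ω_7^3 = cos(-6π/7) + i·sin(-6π/7) = -0.9010-0.4339i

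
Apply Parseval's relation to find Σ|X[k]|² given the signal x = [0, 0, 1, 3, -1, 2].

Parseval: Σ|x[n]|² = (1/N)Σ|X[k]|², so Σ|X[k]|² = N·Σ|x[n]|² = 6·15.0000

Σ|X[k]|² = N·Σ|x[n]|² = 6·15.0000 = 90.0000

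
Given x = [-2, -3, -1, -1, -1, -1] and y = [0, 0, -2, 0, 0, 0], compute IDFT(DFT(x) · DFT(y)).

(x ⊛ y)[n] = Σ(m=0 to 5) x[m] · y[(n-m) mod 6]

Computing each output sample:
(x ⊛ y)[0] = 2
(x ⊛ y)[1] = 2
(x ⊛ y)[2] = 4
(x ⊛ y)[3] = 6
(x ⊛ y)[4] = 2
(x ⊛ y)[5] = 2

x ⊛ y = [2, 2, 4, 6, 2, 2]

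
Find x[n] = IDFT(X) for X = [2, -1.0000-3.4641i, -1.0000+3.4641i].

x[n] = (1/3) Σ(k=0 to 2) X[k] · e^(2πikn/3)

Computing each x[n]:
x[0] = 0
x[1] = 3
x[2] = -1

x = [0, 3, -1]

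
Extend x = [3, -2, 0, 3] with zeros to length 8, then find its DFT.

Original 4-point DFT: [4, 3+5i, 2, 3-5i]
Zero-padded 8-point DFT provides frequency interpolation.

DFT_8([x, 0, ...]) = [4, -0.5355-0.7071i, 3+5i, 6.5355-0.7071i, 2, 6.5355+0.7071i, 3-5i, -0.5355+0.7071i]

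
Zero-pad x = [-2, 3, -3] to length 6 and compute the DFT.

Original 3-point DFT: [-2, -2.0000-5.1962i, -2.0000+5.1962i]
Zero-padded 6-point DFT provides frequency interpolation.

DFT_6([x, 0, ...]) = [-2, 1, -2.0000-5.1962i, -8, -2.0000+5.1962i, 1]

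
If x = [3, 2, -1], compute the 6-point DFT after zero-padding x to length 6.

Original 3-point DFT: [4, 2.5000-2.5981i, 2.5000+2.5981i]
Zero-padded 6-point DFT provides frequency interpolation.

DFT_6([x, 0, ...]) = [4, 4.5000-0.8660i, 2.5000-2.5981i, 0, 2.5000+2.5981i, 4.5000+0.8660i]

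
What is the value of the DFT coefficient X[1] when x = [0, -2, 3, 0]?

X[1] = Σ(n=0 to 3) x[n] · ω_4^(1n) where ω_4 = e^(-2πi/4)
= (0)·ω_4^0 + (-2)·ω_4^1 + (3)·ω_4^2 + (0)·ω_4^3

X[1] = -3+2i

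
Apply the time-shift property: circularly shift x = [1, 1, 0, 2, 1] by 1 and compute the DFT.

Time shift by 1: X_shifted[k] = ω_5^(1k) · X[k]
Shifted x = [1, 1, 1, 0, 2]

DFT(x[n-1]) = [5, 1.1180+0.3633i, -1.1180+1.5388i, -1.1180-1.5388i, 1.1180-0.3633i]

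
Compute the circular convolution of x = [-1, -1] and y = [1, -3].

(x ⊛ y)[n] = Σ(m=0 to 1) x[m] · y[(n-m) mod 2]

Computing each output sample:
(x ⊛ y)[0] = 2
(x ⊛ y)[1] = 2

x ⊛ y = [2, 2]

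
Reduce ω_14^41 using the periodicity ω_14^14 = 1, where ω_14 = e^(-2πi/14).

Since ω_14^14 = 1, powers reduce modulo 14.
41 mod 14 = 13
So ω_14^41 = ω_14^13 = e^(-2πi·13/14)

ω_14^41 = ω_14^13 = 0.9010+0.4339i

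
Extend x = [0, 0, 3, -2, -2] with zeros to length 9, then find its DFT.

Original 5-point DFT: [-1, -1.4271-4.8410i, 1.9271+3.5797i, 1.9271-3.5797i, -1.4271+4.8410i]
Zero-padded 9-point DFT provides frequency interpolation.

DFT_9([x, 0, ...]) = [-1, 3.4003-0.5383i, -3.3512-4.0437i, -2.5000+4.3301i, 2.9508+1.6908i, 2.9508-1.6908i, -2.5000-4.3301i, -3.3512+4.0437i, 3.4003+0.5383i]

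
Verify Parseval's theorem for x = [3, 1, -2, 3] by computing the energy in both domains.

Time domain:
Σ|x[n]|² = |3|² + |1|² + |-2|² + |3|² = 23.0000

Frequency domain:
(1/4)Σ|X[k]|² = (1/4)(|5|² + |5+2i|² + |-3|² + |5-2i|²) = (1/4)·92.0000 = 23.0000

Both sides agree, confirming Parseval's theorem.

Σ|x[n]|² = (1/N)Σ|X[k]|² = 23.0000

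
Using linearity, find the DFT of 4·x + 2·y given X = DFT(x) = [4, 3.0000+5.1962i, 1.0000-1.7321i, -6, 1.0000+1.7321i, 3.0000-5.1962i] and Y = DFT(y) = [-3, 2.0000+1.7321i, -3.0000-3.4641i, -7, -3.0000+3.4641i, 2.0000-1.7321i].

By linearity: DFT(4x + 2y) = 4·DFT(x) + 2·DFT(y)
= 4·[4, 3.0000+5.1962i, 1.0000-1.7321i, -6, 1.0000+1.7321i, 3.0000-5.1962i] + 2·[-3, 2.0000+1.7321i, -3.0000-3.4641i, -7, -3.0000+3.4641i, 2.0000-1.7321i]

Computing element-wise:
Z[0] = 4·(4) + 2·(-3) = 10
Z[1] = 4·(3.0000+5.1962i) + 2·(2.0000+1.7321i) = 16.0000+24.2490i
Z[2] = 4·(1.0000-1.7321i) + 2·(-3.0000-3.4641i) = -2.0000-13.8566i
Z[3] = 4·(-6) + 2·(-7) = -38
Z[4] = 4·(1.0000+1.7321i) + 2·(-3.0000+3.4641i) = -2.0000+13.8566i
Z[5] = 4·(3.0000-5.1962i) + 2·(2.0000-1.7321i) = 16.0000-24.2490i

DFT(4x + 2y) = 4·X + 2·Y = [10, 16.0000+24.2490i, -2.0000-13.8566i, -38, -2.0000+13.8566i, 16.0000-24.2490i]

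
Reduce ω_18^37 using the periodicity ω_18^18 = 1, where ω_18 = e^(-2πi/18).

Since ω_18^18 = 1, powers reduce modulo 18.
37 mod 18 = 1
So ω_18^37 = ω_18^1 = e^(-2πi·1/18)

ω_18^37 = ω_18^1 = 0.9397-0.3420i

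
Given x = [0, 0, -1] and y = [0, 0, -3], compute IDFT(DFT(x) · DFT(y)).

(x ⊛ y)[n] = Σ(m=0 to 2) x[m] · y[(n-m) mod 3]

Computing each output sample:
(x ⊛ y)[0] = 0
(x ⊛ y)[1] = 3
(x ⊛ y)[2] = 0

x ⊛ y = [0, 3, 0]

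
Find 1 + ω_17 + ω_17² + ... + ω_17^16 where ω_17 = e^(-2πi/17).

Sum of all nth roots of unity equals 0 for n > 1 (geometric series with r ≠ 1).

0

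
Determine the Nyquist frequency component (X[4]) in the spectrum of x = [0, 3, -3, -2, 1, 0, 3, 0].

X[4] = Σ(n=0 to 7) x[n] · ω_8^(4n) where ω_8 = e^(-2πi/8)
= (0)·ω_8^0 + (3)·ω_8^4 + (-3)·ω_8^8 + (-2)·ω_8^12 + (1)·ω_8^16 + (0)·ω_8^20 + (3)·ω_8^24 + (0)·ω_8^28

X[4] = 0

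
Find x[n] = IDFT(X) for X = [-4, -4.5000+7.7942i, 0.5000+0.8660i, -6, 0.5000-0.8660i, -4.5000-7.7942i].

x[n] = (1/6) Σ(k=0 to 5) X[k] · e^(2πikn/6)

Computing each x[n]:
x[0] = -3
x[1] = -3
x[2] = -3
x[3] = 2
x[4] = 1
x[5] = 2

x = [-3, -3, -3, 2, 1, 2]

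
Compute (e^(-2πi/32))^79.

Since ω_32^32 = 1, powers reduce modulo 32.
79 mod 32 = 15
So ω_32^79 = ω_32^15 = e^(-2πi·15/32)

ω_32^79 = ω_32^15 = -0.9808-0.1951i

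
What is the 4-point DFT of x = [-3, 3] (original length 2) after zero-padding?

Original 2-point DFT: [0, -6]
Zero-padded 4-point DFT provides frequency interpolation.

DFT_4([x, 0, ...]) = [0, -3-3i, -6, -3+3i]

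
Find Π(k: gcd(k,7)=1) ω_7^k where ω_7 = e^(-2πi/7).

The primitive 7th roots of unity are ω_7^k for k coprime to 7: k ∈ {1, 2, 3, 4, 5, 6}
Their product equals the constant term of the cyclotomic polynomial Φ_7(x) up to sign.
For n ≥ 3, the product of all primitive nth roots of unity is 1. (For n=1 it is 1; for n=2 it is -1.)

1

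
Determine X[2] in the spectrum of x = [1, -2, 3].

X[2] = Σ(n=0 to 2) x[n] · ω_3^(2n) where ω_3 = e^(-2πi/3)
= (1)·ω_3^0 + (-2)·ω_3^2 + (3)·ω_3^4

X[2] = 0.5000-4.3301i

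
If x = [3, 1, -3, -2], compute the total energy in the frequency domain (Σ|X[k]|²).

Parseval: Σ|x[n]|² = (1/N)Σ|X[k]|², so Σ|X[k]|² = N·Σ|x[n]|² = 4·23.0000

Σ|X[k]|² = N·Σ|x[n]|² = 4·23.0000 = 92.0000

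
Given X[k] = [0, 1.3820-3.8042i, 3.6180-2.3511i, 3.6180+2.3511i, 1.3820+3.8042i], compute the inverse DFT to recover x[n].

x[n] = (1/5) Σ(k=0 to 4) X[k] · e^(2πikn/5)

Computing each x[n]:
x[0] = 2
x[1] = 1
x[2] = 0
x[3] = 0
x[4] = -3

x = [2, 1, 0, 0, -3]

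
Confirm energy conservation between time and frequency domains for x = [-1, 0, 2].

Time domain:
Σ|x[n]|² = |-1|² + |0|² + |2|² = 5.0000

Frequency domain:
(1/3)Σ|X[k]|² = (1/3)(|1|² + |-2.0000+1.7321i|² + |-2.0000-1.7321i|²) = (1/3)·15.0000 = 5.0000

Both sides agree, confirming Parseval's theorem.

Σ|x[n]|² = (1/N)Σ|X[k]|² = 5.0000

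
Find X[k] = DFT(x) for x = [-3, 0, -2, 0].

X[k] = Σ(n=0 to 3) x[n] · ω_4^(nk)
where ω_4 = e^(-2πi/4)

Computing each X[k]:
X[0] = -5
X[1] = -1
X[2] = -5
X[3] = -1

X = [-5, -1, -5, -1]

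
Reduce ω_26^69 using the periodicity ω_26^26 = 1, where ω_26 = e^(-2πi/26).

Since ω_26^26 = 1, powers reduce modulo 26.
69 mod 26 = 17
So ω_26^69 = ω_26^17 = e^(-2πi·17/26)

ω_26^69 = ω_26^17 = -0.5681+0.8230i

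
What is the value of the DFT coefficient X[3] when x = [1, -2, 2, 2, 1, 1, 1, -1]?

X[3] = Σ(n=0 to 7) x[n] · ω_8^(3n) where ω_8 = e^(-2πi/8)
= (1)·ω_8^0 + (-2)·ω_8^3 + (2)·ω_8^6 + (2)·ω_8^9 + (1)·ω_8^12 + (1)·ω_8^15 + (1)·ω_8^18 + (-1)·ω_8^21

X[3] = 4.2426+1.0000i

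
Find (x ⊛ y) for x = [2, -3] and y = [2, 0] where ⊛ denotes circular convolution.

(x ⊛ y)[n] = Σ(m=0 to 1) x[m] · y[(n-m) mod 2]

Computing each output sample:
(x ⊛ y)[0] = 4
(x ⊛ y)[1] = -6

x ⊛ y = [4, -6]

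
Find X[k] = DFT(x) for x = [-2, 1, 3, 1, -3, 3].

X[k] = Σ(n=0 to 5) x[n] · ω_6^(nk)
where ω_6 = e^(-2πi/6)

Computing each X[k]:
X[0] = 3
X[1] = -1.0000-3.4641i
X[2] = -3.0000+6.9282i
X[3] = -7
X[4] = -3.0000-6.9282i
X[5] = -1.0000+3.4641i

X = [3, -1.0000-3.4641i, -3.0000+6.9282i, -7, -3.0000-6.9282i, -1.0000+3.4641i]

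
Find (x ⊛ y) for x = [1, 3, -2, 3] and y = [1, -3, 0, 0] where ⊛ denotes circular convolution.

(x ⊛ y)[n] = Σ(m=0 to 3) x[m] · y[(n-m) mod 4]

Computing each output sample:
(x ⊛ y)[0] = -8
(x ⊛ y)[1] = 0
(x ⊛ y)[2] = -11
(x ⊛ y)[3] = 9

x ⊛ y = [-8, 0, -11, 9]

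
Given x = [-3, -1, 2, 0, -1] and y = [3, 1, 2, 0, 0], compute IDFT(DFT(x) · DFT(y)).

(x ⊛ y)[n] = Σ(m=0 to 4) x[m] · y[(n-m) mod 5]

Computing each output sample:
(x ⊛ y)[0] = -10
(x ⊛ y)[1] = -8
(x ⊛ y)[2] = -1
(x ⊛ y)[3] = 0
(x ⊛ y)[4] = 1

x ⊛ y = [-10, -8, -1, 0, 1]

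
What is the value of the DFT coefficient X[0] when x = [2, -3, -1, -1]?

X[0] = Σ(n=0 to 3) x[n] · ω_4^0 = Σ x[n]
= (2) + (-3) + (-1) + (-1)

X[0] = -3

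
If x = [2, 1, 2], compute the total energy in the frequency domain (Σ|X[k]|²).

Parseval: Σ|x[n]|² = (1/N)Σ|X[k]|², so Σ|X[k]|² = N·Σ|x[n]|² = 3·9.0000

Σ|X[k]|² = N·Σ|x[n]|² = 3·9.0000 = 27.0000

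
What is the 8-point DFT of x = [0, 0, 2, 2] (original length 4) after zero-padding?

Original 4-point DFT: [4, -2+2i, 0, -2-2i]
Zero-padded 8-point DFT provides frequency interpolation.

DFT_8([x, 0, ...]) = [4, -1.4142-3.4142i, -2+2i, 1.4142+0.5858i, 0, 1.4142-0.5858i, -2-2i, -1.4142+3.4142i]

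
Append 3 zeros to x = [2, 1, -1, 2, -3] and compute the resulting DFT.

Original 5-point DFT: [1, 0.5729-2.0409i, 3.9271-5.2043i, 3.9271+5.2043i, 0.5729+2.0409i]
Zero-padded 8-point DFT provides frequency interpolation.

DFT_8([x, 0, ...]) = [1, 4.2929-1.1213i, 1i, 5.7071-3.1213i, -5, 5.7071+3.1213i, -1i, 4.2929+1.1213i]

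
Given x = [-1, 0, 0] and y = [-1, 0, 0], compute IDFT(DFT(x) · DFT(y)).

(x ⊛ y)[n] = Σ(m=0 to 2) x[m] · y[(n-m) mod 3]

Computing each output sample:
(x ⊛ y)[0] = 1
(x ⊛ y)[1] = 0
(x ⊛ y)[2] = 0

x ⊛ y = [1, 0, 0]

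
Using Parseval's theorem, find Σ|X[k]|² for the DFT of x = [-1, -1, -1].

Parseval: Σ|x[n]|² = (1/N)Σ|X[k]|², so Σ|X[k]|² = N·Σ|x[n]|² = 3·3.0000

Σ|X[k]|² = N·Σ|x[n]|² = 3·3.0000 = 9.0000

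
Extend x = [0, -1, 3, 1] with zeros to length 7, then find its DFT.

Original 4-point DFT: [3, -3+2i, 3, -3-2i]
Zero-padded 7-point DFT provides frequency interpolation.

DFT_7([x, 0, ...]) = [3, -2.1920-2.5768i, -1.8569+3.0584i, 2.5489+1.8045i, 2.5489-1.8045i, -1.8569-3.0584i, -2.1920+2.5768i]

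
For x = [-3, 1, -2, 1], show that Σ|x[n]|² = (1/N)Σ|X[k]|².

Time domain:
Σ|x[n]|² = |-3|² + |1|² + |-2|² + |1|² = 15.0000

Frequency domain:
(1/4)Σ|X[k]|² = (1/4)(|-3|² + |-1|² + |-7|² + |-1|²) = (1/4)·60.0000 = 15.0000

Both sides agree, confirming Parseval's theorem.

Σ|x[n]|² = (1/N)Σ|X[k]|² = 15.0000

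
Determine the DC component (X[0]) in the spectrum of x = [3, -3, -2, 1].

X[0] = Σ(n=0 to 3) x[n] · ω_4^0 = Σ x[n]
= (3) + (-3) + (-2) + (1)

X[0] = -1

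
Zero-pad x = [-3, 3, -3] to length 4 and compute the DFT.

Original 3-point DFT: [-3, -3.0000-5.1962i, -3.0000+5.1962i]
Zero-padded 4-point DFT provides frequency interpolation.

DFT_4([x, 0, ...]) = [-3, -3i, -9, 3i]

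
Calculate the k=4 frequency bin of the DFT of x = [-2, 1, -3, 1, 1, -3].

X[4] = Σ(n=0 to 5) x[n] · ω_6^(4n) where ω_6 = e^(-2πi/6)
= (-2)·ω_6^0 + (1)·ω_6^4 + (-3)·ω_6^8 + (1)·ω_6^12 + (1)·ω_6^16 + (-3)·ω_6^20

X[4] = 1.0000+6.9282i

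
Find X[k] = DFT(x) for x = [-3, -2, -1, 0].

X[k] = Σ(n=0 to 3) x[n] · ω_4^(nk)
where ω_4 = e^(-2πi/4)

Computing each X[k]:
X[0] = -6
X[1] = -2+2i
X[2] = -2
X[3] = -2-2i

X = [-6, -2+2i, -2, -2-2i]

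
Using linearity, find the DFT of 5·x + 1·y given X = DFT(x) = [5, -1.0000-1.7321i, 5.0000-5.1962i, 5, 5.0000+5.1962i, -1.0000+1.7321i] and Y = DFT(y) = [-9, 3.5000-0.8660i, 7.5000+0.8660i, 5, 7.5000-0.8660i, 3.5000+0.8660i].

By linearity: DFT(5x + 1y) = 5·DFT(x) + 1·DFT(y)
= 5·[5, -1.0000-1.7321i, 5.0000-5.1962i, 5, 5.0000+5.1962i, -1.0000+1.7321i] + 1·[-9, 3.5000-0.8660i, 7.5000+0.8660i, 5, 7.5000-0.8660i, 3.5000+0.8660i]

Computing element-wise:
Z[0] = 5·(5) + 1·(-9) = 16
Z[1] = 5·(-1.0000-1.7321i) + 1·(3.5000-0.8660i) = -1.5000-9.5265i
Z[2] = 5·(5.0000-5.1962i) + 1·(7.5000+0.8660i) = 32.5000-25.1150i
Z[3] = 5·(5) + 1·(5) = 30
Z[4] = 5·(5.0000+5.1962i) + 1·(7.5000-0.8660i) = 32.5000+25.1150i
Z[5] = 5·(-1.0000+1.7321i) + 1·(3.5000+0.8660i) = -1.5000+9.5265i

DFT(5x + 1y) = 5·X + 1·Y = [16, -1.5000-9.5265i, 32.5000-25.1150i, 30, 32.5000+25.1150i, -1.5000+9.5265i]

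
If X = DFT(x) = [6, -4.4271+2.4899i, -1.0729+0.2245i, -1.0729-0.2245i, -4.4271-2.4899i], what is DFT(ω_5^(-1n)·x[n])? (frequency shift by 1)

Modulation property: DFT(ω_5^(-1n)·x[n]) = X[(k-1) mod 5], so circularly shift X by 1 positions.

X[k-1] = [-4.4271-2.4899i, 6, -4.4271+2.4899i, -1.0729+0.2245i, -1.0729-0.2245i]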